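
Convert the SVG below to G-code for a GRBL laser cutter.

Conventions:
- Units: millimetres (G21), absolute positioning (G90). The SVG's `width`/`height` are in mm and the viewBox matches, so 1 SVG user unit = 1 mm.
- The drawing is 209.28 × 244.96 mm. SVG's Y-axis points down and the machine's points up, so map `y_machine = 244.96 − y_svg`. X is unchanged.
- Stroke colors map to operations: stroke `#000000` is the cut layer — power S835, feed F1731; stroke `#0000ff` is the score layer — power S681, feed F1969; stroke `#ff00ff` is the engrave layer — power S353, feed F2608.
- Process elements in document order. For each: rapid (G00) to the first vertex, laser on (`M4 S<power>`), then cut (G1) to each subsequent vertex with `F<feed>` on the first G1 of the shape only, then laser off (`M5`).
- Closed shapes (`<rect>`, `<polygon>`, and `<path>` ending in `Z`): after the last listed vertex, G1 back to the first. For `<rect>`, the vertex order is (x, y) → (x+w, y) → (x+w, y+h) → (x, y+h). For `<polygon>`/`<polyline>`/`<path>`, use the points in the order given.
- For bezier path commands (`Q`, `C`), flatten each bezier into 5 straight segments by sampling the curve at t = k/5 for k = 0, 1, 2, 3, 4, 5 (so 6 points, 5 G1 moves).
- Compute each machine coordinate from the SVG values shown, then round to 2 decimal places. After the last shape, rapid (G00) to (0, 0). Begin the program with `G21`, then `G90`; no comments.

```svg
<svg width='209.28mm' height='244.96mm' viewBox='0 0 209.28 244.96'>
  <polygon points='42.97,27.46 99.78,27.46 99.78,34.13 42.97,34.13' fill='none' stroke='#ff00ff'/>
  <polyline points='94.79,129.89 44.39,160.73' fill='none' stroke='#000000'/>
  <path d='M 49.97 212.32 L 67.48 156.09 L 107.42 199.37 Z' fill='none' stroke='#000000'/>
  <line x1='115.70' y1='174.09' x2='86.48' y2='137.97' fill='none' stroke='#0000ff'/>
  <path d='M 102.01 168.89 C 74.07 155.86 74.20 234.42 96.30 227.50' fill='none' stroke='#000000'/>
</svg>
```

G21
G90
G00 X42.97 Y217.50
M4 S353
G1 X99.78 Y217.50 F2608
G1 X99.78 Y210.83
G1 X42.97 Y210.83
G1 X42.97 Y217.50
M5
G00 X94.79 Y115.07
M4 S835
G1 X44.39 Y84.23 F1731
M5
G00 X49.97 Y32.64
M4 S835
G1 X67.48 Y88.87 F1731
G1 X107.42 Y45.59
G1 X49.97 Y32.64
M5
G00 X115.70 Y70.87
M4 S681
G1 X86.48 Y106.99 F1969
M5
G00 X102.01 Y76.07
M4 S835
G1 X88.57 Y74.31 F1731
G1 X81.57 Y59.08
G1 X80.72 Y38.85
G1 X85.73 Y22.15
G1 X96.30 Y17.46
M5
G00 X0.00 Y0.00

viewBox `0 0 209.28 244.96` with mm width/height → 1 unit = 1 mm. Flip: y_m = 244.96 − y_svg.

**Shape 1** — `<polygon>` rectangle, stroke `#ff00ff` → engrave (S353, F2608). Machine vertices: (42.97,217.50) → (99.78,217.50) → (99.78,210.83) → (42.97,210.83) → (42.97,217.50). Closed: final G1 returns to the first vertex.

**Shape 2** — `<polyline>` line segment, stroke `#000000` → cut (S835, F1731). Machine vertices: (94.79,115.07) → (44.39,84.23). Open path.

**Shape 3** — `<path>` regular polygon, stroke `#000000` → cut (S835, F1731). Machine vertices: (49.97,32.64) → (67.48,88.87) → (107.42,45.59) → (49.97,32.64). Closed: final G1 returns to the first vertex.

**Shape 4** — `<line>` line segment, stroke `#0000ff` → score (S681, F1969). Machine vertices: (115.70,70.87) → (86.48,106.99). Open path.

**Shape 5** — `<path>` cubic bezier, stroke `#000000` → cut (S835, F1731). Control points (SVG): P0=(102.01,168.89), P1=(74.07,155.86), P2=(74.20,234.42), P3=(96.30,227.50); sampled at t=k/5. Machine vertices: (102.01,76.07) → (88.57,74.31) → (81.57,59.08) → (80.72,38.85) → (85.73,22.15) → (96.30,17.46). Open path.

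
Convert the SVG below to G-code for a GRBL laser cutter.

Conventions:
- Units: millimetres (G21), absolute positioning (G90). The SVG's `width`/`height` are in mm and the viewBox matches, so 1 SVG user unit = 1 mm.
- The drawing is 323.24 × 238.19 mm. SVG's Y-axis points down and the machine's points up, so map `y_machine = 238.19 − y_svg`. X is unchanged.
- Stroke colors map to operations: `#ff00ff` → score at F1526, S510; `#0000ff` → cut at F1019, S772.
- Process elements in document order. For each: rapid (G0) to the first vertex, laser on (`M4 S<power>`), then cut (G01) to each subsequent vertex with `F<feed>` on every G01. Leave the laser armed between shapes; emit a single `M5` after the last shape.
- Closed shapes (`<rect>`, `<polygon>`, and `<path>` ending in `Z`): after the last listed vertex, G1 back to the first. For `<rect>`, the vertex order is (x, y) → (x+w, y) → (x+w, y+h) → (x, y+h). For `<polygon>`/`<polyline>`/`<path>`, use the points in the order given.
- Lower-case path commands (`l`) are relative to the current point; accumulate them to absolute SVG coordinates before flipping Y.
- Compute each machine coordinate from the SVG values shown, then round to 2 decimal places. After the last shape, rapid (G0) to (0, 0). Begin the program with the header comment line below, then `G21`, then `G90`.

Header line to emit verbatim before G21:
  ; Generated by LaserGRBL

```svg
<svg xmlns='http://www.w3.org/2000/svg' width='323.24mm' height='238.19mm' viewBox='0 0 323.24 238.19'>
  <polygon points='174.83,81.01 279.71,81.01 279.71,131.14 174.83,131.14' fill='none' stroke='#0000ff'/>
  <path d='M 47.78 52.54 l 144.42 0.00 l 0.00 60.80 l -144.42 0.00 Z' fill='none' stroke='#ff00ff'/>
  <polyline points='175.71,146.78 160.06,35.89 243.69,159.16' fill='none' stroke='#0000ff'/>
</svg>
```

; Generated by LaserGRBL
G21
G90
G0 X174.83 Y157.18
M4 S772
G01 X279.71 Y157.18 F1019
G01 X279.71 Y107.05 F1019
G01 X174.83 Y107.05 F1019
G01 X174.83 Y157.18 F1019
G0 X47.78 Y185.65
M4 S510
G01 X192.20 Y185.65 F1526
G01 X192.20 Y124.85 F1526
G01 X47.78 Y124.85 F1526
G01 X47.78 Y185.65 F1526
G0 X175.71 Y91.41
M4 S772
G01 X160.06 Y202.30 F1019
G01 X243.69 Y79.03 F1019
M5
G0 X0.00 Y0.00

Since the viewBox matches the mm dimensions, user units are millimetres directly. The only transform is the Y-flip y_m = 238.19 − y_svg.

Shape 1 is a rectangle drawn with `<polygon>`. Its stroke #0000ff means cut at S772, F1019. After flipping Y the toolpath is (174.83,157.18) → (279.71,157.18) → (279.71,107.05) → (174.83,107.05) → (174.83,157.18), returning to the start.

Shape 2 is a rectangle drawn with `<path>`. Its stroke #ff00ff means score at S510, F1526. After flipping Y the toolpath is (47.78,185.65) → (192.20,185.65) → (192.20,124.85) → (47.78,124.85) → (47.78,185.65), returning to the start.

Shape 3 is a open polyline drawn with `<polyline>`. Its stroke #0000ff means cut at S772, F1019. After flipping Y the toolpath is (175.71,91.41) → (160.06,202.30) → (243.69,79.03).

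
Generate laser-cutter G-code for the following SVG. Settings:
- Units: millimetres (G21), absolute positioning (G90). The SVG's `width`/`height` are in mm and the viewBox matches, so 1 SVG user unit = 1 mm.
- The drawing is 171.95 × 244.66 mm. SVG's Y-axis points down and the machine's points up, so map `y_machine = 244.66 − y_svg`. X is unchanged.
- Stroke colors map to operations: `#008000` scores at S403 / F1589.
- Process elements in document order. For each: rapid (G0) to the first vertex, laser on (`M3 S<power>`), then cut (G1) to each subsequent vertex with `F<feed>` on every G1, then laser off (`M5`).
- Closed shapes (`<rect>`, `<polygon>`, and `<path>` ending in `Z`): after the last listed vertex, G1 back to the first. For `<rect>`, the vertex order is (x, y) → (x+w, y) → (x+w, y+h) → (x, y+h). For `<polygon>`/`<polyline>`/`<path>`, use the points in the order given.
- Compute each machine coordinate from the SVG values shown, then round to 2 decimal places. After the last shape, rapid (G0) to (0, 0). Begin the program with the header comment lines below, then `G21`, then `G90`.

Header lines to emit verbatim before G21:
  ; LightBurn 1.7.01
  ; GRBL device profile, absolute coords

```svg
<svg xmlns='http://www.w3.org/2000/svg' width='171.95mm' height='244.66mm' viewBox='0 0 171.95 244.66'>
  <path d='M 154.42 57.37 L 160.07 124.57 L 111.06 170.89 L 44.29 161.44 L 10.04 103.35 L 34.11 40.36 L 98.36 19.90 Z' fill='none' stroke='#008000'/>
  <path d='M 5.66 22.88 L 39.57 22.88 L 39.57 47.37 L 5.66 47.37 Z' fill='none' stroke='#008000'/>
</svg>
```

Since the viewBox matches the mm dimensions, user units are millimetres directly. The only transform is the Y-flip y_m = 244.66 − y_svg.

Shape 1 is a regular polygon drawn with `<path>`. Its stroke #008000 means score at S403, F1589. After flipping Y the toolpath is (154.42,187.29) → (160.07,120.09) → (111.06,73.77) → (44.29,83.22) → (10.04,141.31) → (34.11,204.30) → (98.36,224.76) → (154.42,187.29), returning to the start.

Shape 2 is a rectangle drawn with `<path>`. Its stroke #008000 means score at S403, F1589. After flipping Y the toolpath is (5.66,221.78) → (39.57,221.78) → (39.57,197.29) → (5.66,197.29) → (5.66,221.78), returning to the start.

; LightBurn 1.7.01
; GRBL device profile, absolute coords
G21
G90
G0 X154.42 Y187.29
M3 S403
G1 X160.07 Y120.09 F1589
G1 X111.06 Y73.77 F1589
G1 X44.29 Y83.22 F1589
G1 X10.04 Y141.31 F1589
G1 X34.11 Y204.30 F1589
G1 X98.36 Y224.76 F1589
G1 X154.42 Y187.29 F1589
M5
G0 X5.66 Y221.78
M3 S403
G1 X39.57 Y221.78 F1589
G1 X39.57 Y197.29 F1589
G1 X5.66 Y197.29 F1589
G1 X5.66 Y221.78 F1589
M5
G0 X0.00 Y0.00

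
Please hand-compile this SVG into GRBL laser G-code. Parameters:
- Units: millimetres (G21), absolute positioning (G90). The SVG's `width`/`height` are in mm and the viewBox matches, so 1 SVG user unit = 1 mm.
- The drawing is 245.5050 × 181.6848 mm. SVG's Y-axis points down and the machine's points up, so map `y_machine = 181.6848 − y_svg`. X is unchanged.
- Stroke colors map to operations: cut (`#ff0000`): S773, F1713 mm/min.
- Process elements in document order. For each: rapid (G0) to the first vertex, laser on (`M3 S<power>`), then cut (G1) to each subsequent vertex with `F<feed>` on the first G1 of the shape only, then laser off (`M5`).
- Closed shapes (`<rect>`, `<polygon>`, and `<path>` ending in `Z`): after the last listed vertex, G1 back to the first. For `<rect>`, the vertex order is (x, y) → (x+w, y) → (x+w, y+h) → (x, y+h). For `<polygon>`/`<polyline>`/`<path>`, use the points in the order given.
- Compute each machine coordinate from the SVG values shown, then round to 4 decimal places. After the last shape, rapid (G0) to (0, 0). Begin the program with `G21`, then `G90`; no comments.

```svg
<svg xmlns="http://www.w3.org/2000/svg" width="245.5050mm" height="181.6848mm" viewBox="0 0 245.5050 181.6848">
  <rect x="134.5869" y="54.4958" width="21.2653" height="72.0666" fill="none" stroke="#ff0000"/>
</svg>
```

G21
G90
G0 X134.5869 Y127.1890
M3 S773
G1 X155.8522 Y127.1890 F1713
G1 X155.8522 Y55.1224
G1 X134.5869 Y55.1224
G1 X134.5869 Y127.1890
M5
G0 X0.0000 Y0.0000

viewBox `0 0 245.5050 181.6848` with mm width/height → 1 unit = 1 mm. Flip: y_m = 181.6848 − y_svg.

**Shape 1** — `<rect>` rectangle, stroke `#ff0000` → cut (S773, F1713). Machine vertices: (134.5869,127.1890) → (155.8522,127.1890) → (155.8522,55.1224) → (134.5869,55.1224) → (134.5869,127.1890). Closed: final G1 returns to the first vertex.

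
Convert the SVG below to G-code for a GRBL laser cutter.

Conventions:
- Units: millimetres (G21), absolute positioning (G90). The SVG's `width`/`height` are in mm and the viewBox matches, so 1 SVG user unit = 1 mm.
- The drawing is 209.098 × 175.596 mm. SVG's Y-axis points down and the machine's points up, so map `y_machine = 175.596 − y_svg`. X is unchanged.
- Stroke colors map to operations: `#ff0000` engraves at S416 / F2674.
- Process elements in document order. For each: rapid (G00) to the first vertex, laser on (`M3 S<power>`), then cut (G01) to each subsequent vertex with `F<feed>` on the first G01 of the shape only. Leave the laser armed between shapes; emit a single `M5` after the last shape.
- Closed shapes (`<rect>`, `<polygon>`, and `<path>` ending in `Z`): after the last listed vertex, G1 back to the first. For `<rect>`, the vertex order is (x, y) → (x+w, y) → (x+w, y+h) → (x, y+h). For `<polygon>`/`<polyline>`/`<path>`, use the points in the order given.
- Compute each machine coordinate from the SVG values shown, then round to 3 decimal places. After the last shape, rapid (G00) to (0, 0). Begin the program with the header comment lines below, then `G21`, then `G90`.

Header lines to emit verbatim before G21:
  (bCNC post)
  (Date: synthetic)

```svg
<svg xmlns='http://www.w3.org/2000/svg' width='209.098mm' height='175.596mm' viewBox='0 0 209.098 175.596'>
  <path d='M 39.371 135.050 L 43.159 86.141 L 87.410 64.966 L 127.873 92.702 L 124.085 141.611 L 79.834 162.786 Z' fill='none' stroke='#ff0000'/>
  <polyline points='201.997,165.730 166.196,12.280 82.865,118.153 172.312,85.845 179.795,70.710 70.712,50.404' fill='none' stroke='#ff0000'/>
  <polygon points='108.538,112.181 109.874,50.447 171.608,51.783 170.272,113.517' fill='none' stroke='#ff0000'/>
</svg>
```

Since the viewBox matches the mm dimensions, user units are millimetres directly. The only transform is the Y-flip y_m = 175.596 − y_svg.

Shape 1 is a regular polygon drawn with `<path>`. Its stroke #ff0000 means engrave at S416, F2674. After flipping Y the toolpath is (39.371,40.546) → (43.159,89.455) → (87.410,110.630) → (127.873,82.894) → (124.085,33.985) → (79.834,12.810) → (39.371,40.546), returning to the start.

Shape 2 is a open polyline drawn with `<polyline>`. Its stroke #ff0000 means engrave at S416, F2674. After flipping Y the toolpath is (201.997,9.866) → (166.196,163.316) → (82.865,57.443) → (172.312,89.751) → (179.795,104.886) → (70.712,125.192).

Shape 3 is a regular polygon drawn with `<polygon>`. Its stroke #ff0000 means engrave at S416, F2674. After flipping Y the toolpath is (108.538,63.415) → (109.874,125.149) → (171.608,123.813) → (170.272,62.079) → (108.538,63.415), returning to the start.

(bCNC post)
(Date: synthetic)
G21
G90
G00 X39.371 Y40.546
M3 S416
G01 X43.159 Y89.455 F2674
G01 X87.410 Y110.630
G01 X127.873 Y82.894
G01 X124.085 Y33.985
G01 X79.834 Y12.810
G01 X39.371 Y40.546
G00 X201.997 Y9.866
M3 S416
G01 X166.196 Y163.316 F2674
G01 X82.865 Y57.443
G01 X172.312 Y89.751
G01 X179.795 Y104.886
G01 X70.712 Y125.192
G00 X108.538 Y63.415
M3 S416
G01 X109.874 Y125.149 F2674
G01 X171.608 Y123.813
G01 X170.272 Y62.079
G01 X108.538 Y63.415
M5
G00 X0.000 Y0.000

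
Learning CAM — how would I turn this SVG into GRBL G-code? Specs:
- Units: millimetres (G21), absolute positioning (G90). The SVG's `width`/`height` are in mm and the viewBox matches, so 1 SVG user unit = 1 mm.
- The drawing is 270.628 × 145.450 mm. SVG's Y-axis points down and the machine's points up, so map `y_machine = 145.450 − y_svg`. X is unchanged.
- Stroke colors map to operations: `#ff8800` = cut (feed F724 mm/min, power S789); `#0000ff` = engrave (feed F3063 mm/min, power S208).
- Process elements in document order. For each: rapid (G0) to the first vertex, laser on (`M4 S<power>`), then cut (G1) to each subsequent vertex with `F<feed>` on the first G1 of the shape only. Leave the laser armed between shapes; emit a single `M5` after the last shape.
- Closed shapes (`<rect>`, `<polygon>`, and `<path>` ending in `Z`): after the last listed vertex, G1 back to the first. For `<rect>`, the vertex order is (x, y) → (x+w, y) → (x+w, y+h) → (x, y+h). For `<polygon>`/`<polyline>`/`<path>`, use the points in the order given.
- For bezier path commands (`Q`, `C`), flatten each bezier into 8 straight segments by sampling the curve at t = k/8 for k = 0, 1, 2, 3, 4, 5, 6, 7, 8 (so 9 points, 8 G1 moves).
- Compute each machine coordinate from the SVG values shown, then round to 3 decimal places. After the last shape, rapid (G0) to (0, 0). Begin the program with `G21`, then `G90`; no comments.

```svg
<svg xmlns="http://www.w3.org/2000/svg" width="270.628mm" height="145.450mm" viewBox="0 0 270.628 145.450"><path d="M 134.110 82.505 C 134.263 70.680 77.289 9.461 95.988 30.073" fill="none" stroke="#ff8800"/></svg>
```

G21
G90
G0 X134.110 Y62.945
M4 S789
G1 X131.749 Y69.438 F724
G1 X125.588 Y79.025
G1 X117.185 Y90.166
G1 X108.094 Y101.325
G1 X99.873 Y110.963
G1 X94.077 Y117.543
G1 X92.264 Y119.527
G1 X95.988 Y115.377
M5
G0 X0.000 Y0.000

Since the viewBox matches the mm dimensions, user units are millimetres directly. The only transform is the Y-flip y_m = 145.450 − y_svg.

Shape 1 is a cubic bezier drawn with `<path>`. Its stroke #ff8800 means cut at S789, F724. After flipping Y the toolpath is (134.110,62.945) → (131.749,69.438) → (125.588,79.025) → (117.185,90.166) → (108.094,101.325) → (99.873,110.963) → (94.077,117.543) → (92.264,119.527) → (95.988,115.377).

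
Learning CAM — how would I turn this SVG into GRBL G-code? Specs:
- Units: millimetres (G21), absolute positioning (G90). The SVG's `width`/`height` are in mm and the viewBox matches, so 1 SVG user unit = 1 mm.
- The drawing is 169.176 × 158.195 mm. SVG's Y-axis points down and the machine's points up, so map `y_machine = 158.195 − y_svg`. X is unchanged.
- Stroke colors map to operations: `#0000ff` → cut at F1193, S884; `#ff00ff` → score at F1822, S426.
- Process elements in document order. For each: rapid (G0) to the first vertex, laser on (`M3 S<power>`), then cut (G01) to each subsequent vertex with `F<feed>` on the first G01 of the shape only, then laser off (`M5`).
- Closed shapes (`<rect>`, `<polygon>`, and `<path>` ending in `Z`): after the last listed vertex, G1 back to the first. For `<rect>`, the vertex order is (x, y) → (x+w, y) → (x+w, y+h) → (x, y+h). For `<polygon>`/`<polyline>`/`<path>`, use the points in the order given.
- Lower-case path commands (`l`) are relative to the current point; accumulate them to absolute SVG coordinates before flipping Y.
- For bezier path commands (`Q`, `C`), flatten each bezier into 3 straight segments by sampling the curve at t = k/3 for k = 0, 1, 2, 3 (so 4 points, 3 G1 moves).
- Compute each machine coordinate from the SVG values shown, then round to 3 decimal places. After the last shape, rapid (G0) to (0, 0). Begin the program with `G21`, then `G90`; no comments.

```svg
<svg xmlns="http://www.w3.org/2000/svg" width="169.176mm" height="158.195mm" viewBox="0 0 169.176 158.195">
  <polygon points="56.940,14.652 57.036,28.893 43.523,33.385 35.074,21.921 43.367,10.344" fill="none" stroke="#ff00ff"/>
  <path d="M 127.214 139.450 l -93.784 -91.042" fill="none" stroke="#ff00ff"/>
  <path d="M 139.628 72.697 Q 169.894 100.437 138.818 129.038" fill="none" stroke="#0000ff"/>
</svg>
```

G21
G90
G0 X56.940 Y143.543
M3 S426
G01 X57.036 Y129.302 F1822
G01 X43.523 Y124.810
G01 X35.074 Y136.274
G01 X43.367 Y147.851
G01 X56.940 Y143.543
M5
G0 X127.214 Y18.745
M3 S426
G01 X33.430 Y109.787 F1822
M5
G0 X139.628 Y85.498
M3 S884
G01 X152.990 Y66.909 F1193
G01 X152.720 Y48.129
G01 X138.818 Y29.157
M5
G0 X0.000 Y0.000

viewBox `0 0 169.176 158.195` with mm width/height → 1 unit = 1 mm. Flip: y_m = 158.195 − y_svg.

**Shape 1** — `<polygon>` regular polygon, stroke `#ff00ff` → score (S426, F1822). Machine vertices: (56.940,143.543) → (57.036,129.302) → (43.523,124.810) → (35.074,136.274) → (43.367,147.851) → (56.940,143.543). Closed: final G1 returns to the first vertex.

**Shape 2** — `<path>` line segment, stroke `#ff00ff` → score (S426, F1822). Machine vertices: (127.214,18.745) → (33.430,109.787). Open path.

**Shape 3** — `<path>` quadratic bezier, stroke `#0000ff` → cut (S884, F1193). Control points (SVG): P0=(139.628,72.697), P1=(169.894,100.437), P2=(138.818,129.038); sampled at t=k/3. Machine vertices: (139.628,85.498) → (152.990,66.909) → (152.720,48.129) → (138.818,29.157). Open path.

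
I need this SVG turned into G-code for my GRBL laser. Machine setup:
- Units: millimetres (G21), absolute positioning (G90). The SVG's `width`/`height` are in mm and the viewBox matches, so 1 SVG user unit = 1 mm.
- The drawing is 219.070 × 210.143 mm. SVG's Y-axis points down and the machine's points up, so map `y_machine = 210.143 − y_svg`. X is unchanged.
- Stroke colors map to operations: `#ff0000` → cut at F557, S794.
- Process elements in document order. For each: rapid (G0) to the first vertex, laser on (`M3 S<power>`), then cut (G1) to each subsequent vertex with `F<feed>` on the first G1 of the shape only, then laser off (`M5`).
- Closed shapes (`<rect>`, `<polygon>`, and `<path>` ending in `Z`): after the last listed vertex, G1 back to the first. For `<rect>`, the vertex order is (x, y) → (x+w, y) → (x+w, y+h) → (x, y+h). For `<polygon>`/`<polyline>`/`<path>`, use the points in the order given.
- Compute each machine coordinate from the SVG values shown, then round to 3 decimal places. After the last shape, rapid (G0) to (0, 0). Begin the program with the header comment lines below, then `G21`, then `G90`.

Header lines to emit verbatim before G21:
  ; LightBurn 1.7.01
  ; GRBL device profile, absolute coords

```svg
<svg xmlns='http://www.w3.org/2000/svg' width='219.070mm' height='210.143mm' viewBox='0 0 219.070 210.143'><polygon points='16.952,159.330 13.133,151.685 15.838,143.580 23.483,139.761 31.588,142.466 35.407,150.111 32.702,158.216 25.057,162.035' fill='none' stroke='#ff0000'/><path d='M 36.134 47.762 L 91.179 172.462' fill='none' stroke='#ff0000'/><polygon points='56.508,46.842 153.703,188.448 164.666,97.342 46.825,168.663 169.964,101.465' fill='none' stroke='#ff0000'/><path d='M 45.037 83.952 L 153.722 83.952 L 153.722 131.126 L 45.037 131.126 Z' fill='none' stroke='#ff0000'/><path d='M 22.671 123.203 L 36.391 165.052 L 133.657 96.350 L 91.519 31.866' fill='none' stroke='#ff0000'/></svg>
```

; LightBurn 1.7.01
; GRBL device profile, absolute coords
G21
G90
G0 X16.952 Y50.813
M3 S794
G1 X13.133 Y58.458 F557
G1 X15.838 Y66.563
G1 X23.483 Y70.382
G1 X31.588 Y67.677
G1 X35.407 Y60.032
G1 X32.702 Y51.927
G1 X25.057 Y48.108
G1 X16.952 Y50.813
M5
G0 X36.134 Y162.381
M3 S794
G1 X91.179 Y37.681 F557
M5
G0 X56.508 Y163.301
M3 S794
G1 X153.703 Y21.695 F557
G1 X164.666 Y112.801
G1 X46.825 Y41.480
G1 X169.964 Y108.678
G1 X56.508 Y163.301
M5
G0 X45.037 Y126.191
M3 S794
G1 X153.722 Y126.191 F557
G1 X153.722 Y79.017
G1 X45.037 Y79.017
G1 X45.037 Y126.191
M5
G0 X22.671 Y86.940
M3 S794
G1 X36.391 Y45.091 F557
G1 X133.657 Y113.793
G1 X91.519 Y178.277
M5
G0 X0.000 Y0.000

Since the viewBox matches the mm dimensions, user units are millimetres directly. The only transform is the Y-flip y_m = 210.143 − y_svg.

Shape 1 is a regular polygon drawn with `<polygon>`. Its stroke #ff0000 means cut at S794, F557. After flipping Y the toolpath is (16.952,50.813) → (13.133,58.458) → (15.838,66.563) → (23.483,70.382) → (31.588,67.677) → (35.407,60.032) → (32.702,51.927) → (25.057,48.108) → (16.952,50.813), returning to the start.

Shape 2 is a line segment drawn with `<path>`. Its stroke #ff0000 means cut at S794, F557. After flipping Y the toolpath is (36.134,162.381) → (91.179,37.681).

Shape 3 is a closed polygon drawn with `<polygon>`. Its stroke #ff0000 means cut at S794, F557. After flipping Y the toolpath is (56.508,163.301) → (153.703,21.695) → (164.666,112.801) → (46.825,41.480) → (169.964,108.678) → (56.508,163.301), returning to the start.

Shape 4 is a rectangle drawn with `<path>`. Its stroke #ff0000 means cut at S794, F557. After flipping Y the toolpath is (45.037,126.191) → (153.722,126.191) → (153.722,79.017) → (45.037,79.017) → (45.037,126.191), returning to the start.

Shape 5 is a open polyline drawn with `<path>`. Its stroke #ff0000 means cut at S794, F557. After flipping Y the toolpath is (22.671,86.940) → (36.391,45.091) → (133.657,113.793) → (91.519,178.277).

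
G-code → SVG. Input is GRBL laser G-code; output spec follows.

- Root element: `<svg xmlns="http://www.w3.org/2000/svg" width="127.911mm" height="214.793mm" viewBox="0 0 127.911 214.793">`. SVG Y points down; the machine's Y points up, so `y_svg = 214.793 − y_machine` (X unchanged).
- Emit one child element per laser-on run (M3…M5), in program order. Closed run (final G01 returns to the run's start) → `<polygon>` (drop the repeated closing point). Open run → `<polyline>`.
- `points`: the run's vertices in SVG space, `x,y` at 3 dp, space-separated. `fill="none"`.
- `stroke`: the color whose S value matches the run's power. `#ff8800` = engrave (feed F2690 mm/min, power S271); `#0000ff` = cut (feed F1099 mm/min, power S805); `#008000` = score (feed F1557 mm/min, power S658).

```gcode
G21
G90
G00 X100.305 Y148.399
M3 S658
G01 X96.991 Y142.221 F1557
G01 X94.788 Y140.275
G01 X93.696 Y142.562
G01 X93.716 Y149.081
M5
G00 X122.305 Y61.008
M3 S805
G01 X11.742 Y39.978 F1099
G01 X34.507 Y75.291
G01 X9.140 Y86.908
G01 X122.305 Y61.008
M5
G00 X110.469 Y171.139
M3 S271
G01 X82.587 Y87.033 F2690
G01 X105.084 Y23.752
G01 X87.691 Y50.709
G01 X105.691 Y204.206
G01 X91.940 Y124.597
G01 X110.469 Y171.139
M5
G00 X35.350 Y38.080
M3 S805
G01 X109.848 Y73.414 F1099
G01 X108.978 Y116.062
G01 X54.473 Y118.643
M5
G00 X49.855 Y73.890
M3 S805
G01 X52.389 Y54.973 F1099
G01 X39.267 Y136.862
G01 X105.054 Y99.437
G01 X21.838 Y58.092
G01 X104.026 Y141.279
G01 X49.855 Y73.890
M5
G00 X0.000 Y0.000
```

y_svg = 214.793 − y_m.

[1] S658→`#008000` (score); open run; points: 100.305,66.394 96.991,72.572 94.788,74.518 93.696,72.231 93.716,65.712

[2] S805→`#0000ff` (cut); closed run; points: 122.305,153.785 11.742,174.815 34.507,139.502 9.140,127.885

[3] S271→`#ff8800` (engrave); closed run; points: 110.469,43.654 82.587,127.760 105.084,191.041 87.691,164.084 105.691,10.587 91.940,90.196

[4] S805→`#0000ff` (cut); open run; points: 35.350,176.713 109.848,141.379 108.978,98.731 54.473,96.150

[5] S805→`#0000ff` (cut); closed run; points: 49.855,140.903 52.389,159.820 39.267,77.931 105.054,115.356 21.838,156.701 104.026,73.514

<svg xmlns="http://www.w3.org/2000/svg" width="127.911mm" height="214.793mm" viewBox="0 0 127.911 214.793">
  <polyline points="100.305,66.394 96.991,72.572 94.788,74.518 93.696,72.231 93.716,65.712" fill="none" stroke="#008000"/>
  <polygon points="122.305,153.785 11.742,174.815 34.507,139.502 9.140,127.885" fill="none" stroke="#0000ff"/>
  <polygon points="110.469,43.654 82.587,127.760 105.084,191.041 87.691,164.084 105.691,10.587 91.940,90.196" fill="none" stroke="#ff8800"/>
  <polyline points="35.350,176.713 109.848,141.379 108.978,98.731 54.473,96.150" fill="none" stroke="#0000ff"/>
  <polygon points="49.855,140.903 52.389,159.820 39.267,77.931 105.054,115.356 21.838,156.701 104.026,73.514" fill="none" stroke="#0000ff"/>
</svg>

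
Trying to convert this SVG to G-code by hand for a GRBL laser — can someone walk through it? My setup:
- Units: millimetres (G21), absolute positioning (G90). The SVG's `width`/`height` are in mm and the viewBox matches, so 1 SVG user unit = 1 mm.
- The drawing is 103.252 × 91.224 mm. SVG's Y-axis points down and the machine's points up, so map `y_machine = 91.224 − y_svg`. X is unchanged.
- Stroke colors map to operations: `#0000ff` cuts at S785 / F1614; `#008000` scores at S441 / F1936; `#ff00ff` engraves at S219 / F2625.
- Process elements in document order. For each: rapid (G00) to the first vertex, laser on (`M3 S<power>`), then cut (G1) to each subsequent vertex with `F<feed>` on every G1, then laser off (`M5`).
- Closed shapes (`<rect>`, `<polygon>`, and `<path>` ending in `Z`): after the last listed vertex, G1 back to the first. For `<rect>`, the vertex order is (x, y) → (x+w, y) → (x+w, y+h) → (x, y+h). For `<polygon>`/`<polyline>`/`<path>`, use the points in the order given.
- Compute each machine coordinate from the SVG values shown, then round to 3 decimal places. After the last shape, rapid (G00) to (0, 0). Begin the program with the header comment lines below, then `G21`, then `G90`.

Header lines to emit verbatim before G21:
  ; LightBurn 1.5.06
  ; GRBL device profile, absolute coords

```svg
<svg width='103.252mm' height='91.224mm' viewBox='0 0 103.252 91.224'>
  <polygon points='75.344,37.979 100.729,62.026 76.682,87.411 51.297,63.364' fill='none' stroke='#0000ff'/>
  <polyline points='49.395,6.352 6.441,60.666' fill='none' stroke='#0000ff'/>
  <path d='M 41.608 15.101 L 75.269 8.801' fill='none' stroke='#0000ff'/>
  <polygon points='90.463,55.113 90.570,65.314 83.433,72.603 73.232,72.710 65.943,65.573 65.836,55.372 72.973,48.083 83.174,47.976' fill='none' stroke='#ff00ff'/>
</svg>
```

Since the viewBox matches the mm dimensions, user units are millimetres directly. The only transform is the Y-flip y_m = 91.224 − y_svg.

Shape 1 is a regular polygon drawn with `<polygon>`. Its stroke #0000ff means cut at S785, F1614. After flipping Y the toolpath is (75.344,53.245) → (100.729,29.198) → (76.682,3.813) → (51.297,27.860) → (75.344,53.245), returning to the start.

Shape 2 is a line segment drawn with `<polyline>`. Its stroke #0000ff means cut at S785, F1614. After flipping Y the toolpath is (49.395,84.872) → (6.441,30.558).

Shape 3 is a line segment drawn with `<path>`. Its stroke #0000ff means cut at S785, F1614. After flipping Y the toolpath is (41.608,76.123) → (75.269,82.423).

Shape 4 is a regular polygon drawn with `<polygon>`. Its stroke #ff00ff means engrave at S219, F2625. After flipping Y the toolpath is (90.463,36.111) → (90.570,25.910) → (83.433,18.621) → (73.232,18.514) → (65.943,25.651) → (65.836,35.852) → (72.973,43.141) → (83.174,43.248) → (90.463,36.111), returning to the start.

; LightBurn 1.5.06
; GRBL device profile, absolute coords
G21
G90
G00 X75.344 Y53.245
M3 S785
G1 X100.729 Y29.198 F1614
G1 X76.682 Y3.813 F1614
G1 X51.297 Y27.860 F1614
G1 X75.344 Y53.245 F1614
M5
G00 X49.395 Y84.872
M3 S785
G1 X6.441 Y30.558 F1614
M5
G00 X41.608 Y76.123
M3 S785
G1 X75.269 Y82.423 F1614
M5
G00 X90.463 Y36.111
M3 S219
G1 X90.570 Y25.910 F2625
G1 X83.433 Y18.621 F2625
G1 X73.232 Y18.514 F2625
G1 X65.943 Y25.651 F2625
G1 X65.836 Y35.852 F2625
G1 X72.973 Y43.141 F2625
G1 X83.174 Y43.248 F2625
G1 X90.463 Y36.111 F2625
M5
G00 X0.000 Y0.000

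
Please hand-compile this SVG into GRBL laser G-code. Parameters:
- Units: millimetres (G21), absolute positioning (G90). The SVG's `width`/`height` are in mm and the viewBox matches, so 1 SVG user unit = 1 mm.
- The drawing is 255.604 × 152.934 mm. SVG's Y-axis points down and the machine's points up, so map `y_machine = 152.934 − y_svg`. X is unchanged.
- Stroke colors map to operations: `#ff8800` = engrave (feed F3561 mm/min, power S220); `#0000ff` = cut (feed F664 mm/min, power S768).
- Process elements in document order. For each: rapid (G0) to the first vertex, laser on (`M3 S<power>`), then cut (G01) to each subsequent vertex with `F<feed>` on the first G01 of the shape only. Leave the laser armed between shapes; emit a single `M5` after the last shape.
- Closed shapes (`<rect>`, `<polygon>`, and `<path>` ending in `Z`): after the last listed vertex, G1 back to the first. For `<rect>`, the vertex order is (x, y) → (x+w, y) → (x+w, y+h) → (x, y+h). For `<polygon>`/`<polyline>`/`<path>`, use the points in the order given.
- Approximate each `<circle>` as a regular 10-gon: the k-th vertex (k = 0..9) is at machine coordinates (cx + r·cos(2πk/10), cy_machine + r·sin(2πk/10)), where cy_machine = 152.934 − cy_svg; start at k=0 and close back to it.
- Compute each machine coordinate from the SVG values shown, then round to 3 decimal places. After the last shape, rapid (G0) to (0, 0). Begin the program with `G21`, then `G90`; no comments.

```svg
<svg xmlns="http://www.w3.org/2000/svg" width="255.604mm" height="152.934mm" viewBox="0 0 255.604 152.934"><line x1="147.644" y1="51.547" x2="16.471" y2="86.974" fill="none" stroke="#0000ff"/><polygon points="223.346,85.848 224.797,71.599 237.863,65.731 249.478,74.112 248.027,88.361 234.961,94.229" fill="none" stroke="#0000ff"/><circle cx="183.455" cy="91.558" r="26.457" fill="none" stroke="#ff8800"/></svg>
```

Since the viewBox matches the mm dimensions, user units are millimetres directly. The only transform is the Y-flip y_m = 152.934 − y_svg.

Shape 1 is a line segment drawn with `<line>`. Its stroke #0000ff means cut at S768, F664. After flipping Y the toolpath is (147.644,101.387) → (16.471,65.960).

Shape 2 is a regular polygon drawn with `<polygon>`. Its stroke #0000ff means cut at S768, F664. After flipping Y the toolpath is (223.346,67.086) → (224.797,81.335) → (237.863,87.203) → (249.478,78.822) → (248.027,64.573) → (234.961,58.705) → (223.346,67.086), returning to the start.

Shape 3 is a circle drawn with `<circle>`. Its stroke #ff8800 means engrave at S220, F3561. After flipping Y the toolpath is (209.912,61.376) → (204.859,76.927) → (191.631,86.538) → (175.279,86.538) → (162.051,76.927) → (156.998,61.376) → (162.051,45.825) → (175.279,36.214) → (191.631,36.214) → (204.859,45.825) → (209.912,61.376), returning to the start.

G21
G90
G0 X147.644 Y101.387
M3 S768
G01 X16.471 Y65.960 F664
G0 X223.346 Y67.086
M3 S768
G01 X224.797 Y81.335 F664
G01 X237.863 Y87.203
G01 X249.478 Y78.822
G01 X248.027 Y64.573
G01 X234.961 Y58.705
G01 X223.346 Y67.086
G0 X209.912 Y61.376
M3 S220
G01 X204.859 Y76.927 F3561
G01 X191.631 Y86.538
G01 X175.279 Y86.538
G01 X162.051 Y76.927
G01 X156.998 Y61.376
G01 X162.051 Y45.825
G01 X175.279 Y36.214
G01 X191.631 Y36.214
G01 X204.859 Y45.825
G01 X209.912 Y61.376
M5
G0 X0.000 Y0.000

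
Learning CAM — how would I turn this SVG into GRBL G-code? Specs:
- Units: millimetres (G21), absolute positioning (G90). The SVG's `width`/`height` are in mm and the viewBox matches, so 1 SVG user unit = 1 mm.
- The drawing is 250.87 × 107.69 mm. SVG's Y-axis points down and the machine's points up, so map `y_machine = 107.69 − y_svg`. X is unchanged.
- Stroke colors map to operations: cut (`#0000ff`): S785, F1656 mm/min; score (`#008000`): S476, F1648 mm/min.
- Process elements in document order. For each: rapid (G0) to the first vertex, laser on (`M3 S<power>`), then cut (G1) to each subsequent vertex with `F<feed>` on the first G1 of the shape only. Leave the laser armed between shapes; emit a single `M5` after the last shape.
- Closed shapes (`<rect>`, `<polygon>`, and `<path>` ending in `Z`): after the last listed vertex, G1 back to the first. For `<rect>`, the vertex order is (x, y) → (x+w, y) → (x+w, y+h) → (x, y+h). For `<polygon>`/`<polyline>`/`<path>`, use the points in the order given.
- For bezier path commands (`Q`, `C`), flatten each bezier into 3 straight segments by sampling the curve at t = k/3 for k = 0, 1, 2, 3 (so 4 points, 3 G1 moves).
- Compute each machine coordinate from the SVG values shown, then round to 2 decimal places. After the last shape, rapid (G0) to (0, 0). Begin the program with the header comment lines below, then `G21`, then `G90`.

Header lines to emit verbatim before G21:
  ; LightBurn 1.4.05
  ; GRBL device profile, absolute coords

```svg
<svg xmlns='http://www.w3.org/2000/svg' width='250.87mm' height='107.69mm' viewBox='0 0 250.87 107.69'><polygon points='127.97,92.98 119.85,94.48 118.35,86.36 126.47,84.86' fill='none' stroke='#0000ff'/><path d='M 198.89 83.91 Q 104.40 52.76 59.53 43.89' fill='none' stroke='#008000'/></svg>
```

viewBox `0 0 250.87 107.69` with mm width/height → 1 unit = 1 mm. Flip: y_m = 107.69 − y_svg.

**Shape 1** — `<polygon>` regular polygon, stroke `#0000ff` → cut (S785, F1656). Machine vertices: (127.97,14.71) → (119.85,13.21) → (118.35,21.33) → (126.47,22.83) → (127.97,14.71). Closed: final G1 returns to the first vertex.

**Shape 2** — `<path>` quadratic bezier, stroke `#008000` → score (S476, F1648). Control points (SVG): P0=(198.89,83.91), P1=(104.40,52.76), P2=(59.53,43.89); sampled at t=k/3. Machine vertices: (198.89,23.78) → (141.41,42.07) → (94.96,55.41) → (59.53,63.80). Open path.

; LightBurn 1.4.05
; GRBL device profile, absolute coords
G21
G90
G0 X127.97 Y14.71
M3 S785
G1 X119.85 Y13.21 F1656
G1 X118.35 Y21.33
G1 X126.47 Y22.83
G1 X127.97 Y14.71
G0 X198.89 Y23.78
M3 S476
G1 X141.41 Y42.07 F1648
G1 X94.96 Y55.41
G1 X59.53 Y63.80
M5
G0 X0.00 Y0.00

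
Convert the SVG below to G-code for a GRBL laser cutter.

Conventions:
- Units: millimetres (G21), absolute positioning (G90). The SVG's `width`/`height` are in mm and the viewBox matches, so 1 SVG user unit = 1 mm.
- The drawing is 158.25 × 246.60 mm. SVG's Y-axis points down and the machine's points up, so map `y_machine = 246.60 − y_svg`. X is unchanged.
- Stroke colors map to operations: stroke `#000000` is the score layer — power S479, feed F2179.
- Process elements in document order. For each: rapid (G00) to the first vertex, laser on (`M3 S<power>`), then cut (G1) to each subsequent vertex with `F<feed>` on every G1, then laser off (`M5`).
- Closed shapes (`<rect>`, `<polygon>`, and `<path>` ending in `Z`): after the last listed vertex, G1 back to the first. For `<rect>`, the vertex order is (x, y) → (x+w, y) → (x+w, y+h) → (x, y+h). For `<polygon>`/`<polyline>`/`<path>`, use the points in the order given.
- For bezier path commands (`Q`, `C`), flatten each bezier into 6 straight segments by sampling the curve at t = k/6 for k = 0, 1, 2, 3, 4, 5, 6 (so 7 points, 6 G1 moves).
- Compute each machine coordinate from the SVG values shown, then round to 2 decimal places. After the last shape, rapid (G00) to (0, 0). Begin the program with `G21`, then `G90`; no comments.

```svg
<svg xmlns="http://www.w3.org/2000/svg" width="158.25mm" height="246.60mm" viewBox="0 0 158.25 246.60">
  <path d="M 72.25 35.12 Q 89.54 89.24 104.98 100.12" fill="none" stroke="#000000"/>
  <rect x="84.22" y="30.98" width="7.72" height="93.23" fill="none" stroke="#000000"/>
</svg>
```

G21
G90
G00 X72.25 Y211.48
M3 S479
G1 X77.96 Y194.64 F2179
G1 X83.57 Y180.20 F2179
G1 X89.08 Y168.17 F2179
G1 X94.48 Y158.54 F2179
G1 X99.78 Y151.31 F2179
G1 X104.98 Y146.48 F2179
M5
G00 X84.22 Y215.62
M3 S479
G1 X91.94 Y215.62 F2179
G1 X91.94 Y122.39 F2179
G1 X84.22 Y122.39 F2179
G1 X84.22 Y215.62 F2179
M5
G00 X0.00 Y0.00

Since the viewBox matches the mm dimensions, user units are millimetres directly. The only transform is the Y-flip y_m = 246.60 − y_svg.

Shape 1 is a quadratic bezier drawn with `<path>`. Its stroke #000000 means score at S479, F2179. After flipping Y the toolpath is (72.25,211.48) → (77.96,194.64) → (83.57,180.20) → (89.08,168.17) → (94.48,158.54) → (99.78,151.31) → (104.98,146.48).

Shape 2 is a rectangle drawn with `<rect>`. Its stroke #000000 means score at S479, F2179. After flipping Y the toolpath is (84.22,215.62) → (91.94,215.62) → (91.94,122.39) → (84.22,122.39) → (84.22,215.62), returning to the start.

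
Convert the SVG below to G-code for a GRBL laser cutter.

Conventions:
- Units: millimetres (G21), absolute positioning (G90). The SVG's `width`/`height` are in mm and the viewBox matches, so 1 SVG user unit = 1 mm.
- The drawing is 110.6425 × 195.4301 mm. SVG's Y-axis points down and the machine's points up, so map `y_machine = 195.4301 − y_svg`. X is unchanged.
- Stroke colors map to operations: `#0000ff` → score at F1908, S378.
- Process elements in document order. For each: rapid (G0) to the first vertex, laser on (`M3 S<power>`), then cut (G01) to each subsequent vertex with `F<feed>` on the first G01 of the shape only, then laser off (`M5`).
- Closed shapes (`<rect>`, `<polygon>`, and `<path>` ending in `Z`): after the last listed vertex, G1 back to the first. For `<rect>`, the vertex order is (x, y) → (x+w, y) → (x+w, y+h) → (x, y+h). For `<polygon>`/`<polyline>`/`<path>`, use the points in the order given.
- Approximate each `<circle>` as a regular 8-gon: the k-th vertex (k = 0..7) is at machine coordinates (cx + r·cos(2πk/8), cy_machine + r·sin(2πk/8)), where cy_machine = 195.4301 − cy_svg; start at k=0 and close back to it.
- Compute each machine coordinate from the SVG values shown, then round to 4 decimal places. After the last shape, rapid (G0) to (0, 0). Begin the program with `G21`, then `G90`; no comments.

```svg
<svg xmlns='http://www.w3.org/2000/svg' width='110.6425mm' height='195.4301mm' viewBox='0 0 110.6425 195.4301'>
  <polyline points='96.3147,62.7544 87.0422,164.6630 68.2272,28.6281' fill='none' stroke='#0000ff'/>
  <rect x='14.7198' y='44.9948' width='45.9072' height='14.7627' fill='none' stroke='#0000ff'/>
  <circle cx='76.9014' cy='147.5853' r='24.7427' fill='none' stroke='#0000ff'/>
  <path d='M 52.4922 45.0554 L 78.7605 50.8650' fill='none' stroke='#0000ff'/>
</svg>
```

G21
G90
G0 X96.3147 Y132.6757
M3 S378
G01 X87.0422 Y30.7671 F1908
G01 X68.2272 Y166.8020
M5
G0 X14.7198 Y150.4353
M3 S378
G01 X60.6270 Y150.4353 F1908
G01 X60.6270 Y135.6726
G01 X14.7198 Y135.6726
G01 X14.7198 Y150.4353
M5
G0 X101.6441 Y47.8448
M3 S378
G01 X94.3971 Y65.3405 F1908
G01 X76.9014 Y72.5875
G01 X59.4057 Y65.3405
G01 X52.1587 Y47.8448
G01 X59.4057 Y30.3491
G01 X76.9014 Y23.1021
G01 X94.3971 Y30.3491
G01 X101.6441 Y47.8448
M5
G0 X52.4922 Y150.3747
M3 S378
G01 X78.7605 Y144.5651 F1908
M5
G0 X0.0000 Y0.0000

Since the viewBox matches the mm dimensions, user units are millimetres directly. The only transform is the Y-flip y_m = 195.4301 − y_svg.

Shape 1 is a open polyline drawn with `<polyline>`. Its stroke #0000ff means score at S378, F1908. After flipping Y the toolpath is (96.3147,132.6757) → (87.0422,30.7671) → (68.2272,166.8020).

Shape 2 is a rectangle drawn with `<rect>`. Its stroke #0000ff means score at S378, F1908. After flipping Y the toolpath is (14.7198,150.4353) → (60.6270,150.4353) → (60.6270,135.6726) → (14.7198,135.6726) → (14.7198,150.4353), returning to the start.

Shape 3 is a circle drawn with `<circle>`. Its stroke #0000ff means score at S378, F1908. After flipping Y the toolpath is (101.6441,47.8448) → (94.3971,65.3405) → (76.9014,72.5875) → (59.4057,65.3405) → (52.1587,47.8448) → (59.4057,30.3491) → (76.9014,23.1021) → (94.3971,30.3491) → (101.6441,47.8448), returning to the start.

Shape 4 is a line segment drawn with `<path>`. Its stroke #0000ff means score at S378, F1908. After flipping Y the toolpath is (52.4922,150.3747) → (78.7605,144.5651).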